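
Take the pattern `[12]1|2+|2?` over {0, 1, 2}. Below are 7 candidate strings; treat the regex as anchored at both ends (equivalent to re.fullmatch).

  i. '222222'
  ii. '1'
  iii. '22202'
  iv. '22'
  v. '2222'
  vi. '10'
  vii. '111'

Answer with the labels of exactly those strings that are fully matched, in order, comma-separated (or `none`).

i → match
ii → no match
iii → no match
iv → match
v → match
vi → no match
vii → no match

i, iv, v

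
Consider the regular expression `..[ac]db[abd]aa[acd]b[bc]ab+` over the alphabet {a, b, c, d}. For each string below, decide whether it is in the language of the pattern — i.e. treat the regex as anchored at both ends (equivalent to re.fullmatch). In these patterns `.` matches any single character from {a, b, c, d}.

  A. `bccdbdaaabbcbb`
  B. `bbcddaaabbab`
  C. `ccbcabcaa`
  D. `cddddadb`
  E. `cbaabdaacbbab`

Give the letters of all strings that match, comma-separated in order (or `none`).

A → no match
B → no match
C → no match — must end with `b`
D → no match
E → no match

none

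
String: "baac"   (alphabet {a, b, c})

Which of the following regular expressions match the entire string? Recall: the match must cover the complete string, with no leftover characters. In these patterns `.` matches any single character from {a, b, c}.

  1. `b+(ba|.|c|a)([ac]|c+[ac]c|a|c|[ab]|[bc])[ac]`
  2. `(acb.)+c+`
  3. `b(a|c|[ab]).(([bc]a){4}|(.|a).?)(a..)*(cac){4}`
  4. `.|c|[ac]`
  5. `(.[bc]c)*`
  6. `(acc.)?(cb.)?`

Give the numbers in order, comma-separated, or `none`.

1

1 → match
2 → no match — must start with "acb"
3 → no match — must end with "cac"
4 → no match
5 → no match
6 → no match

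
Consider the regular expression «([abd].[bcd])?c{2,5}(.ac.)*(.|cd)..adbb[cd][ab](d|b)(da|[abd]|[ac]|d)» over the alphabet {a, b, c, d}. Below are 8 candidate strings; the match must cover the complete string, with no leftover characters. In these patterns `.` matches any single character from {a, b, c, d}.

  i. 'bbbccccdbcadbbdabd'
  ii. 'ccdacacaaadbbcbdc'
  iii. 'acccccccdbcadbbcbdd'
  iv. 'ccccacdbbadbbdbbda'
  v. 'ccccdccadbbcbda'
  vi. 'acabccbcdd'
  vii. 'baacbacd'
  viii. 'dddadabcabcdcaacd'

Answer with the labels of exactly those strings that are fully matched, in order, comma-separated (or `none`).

i → match
ii → match
iii → match
iv → no match
v → match
vi. 'acabccbcdd' → no match
vii. 'baacbacd' → no match
viii → no match

i, ii, iii, v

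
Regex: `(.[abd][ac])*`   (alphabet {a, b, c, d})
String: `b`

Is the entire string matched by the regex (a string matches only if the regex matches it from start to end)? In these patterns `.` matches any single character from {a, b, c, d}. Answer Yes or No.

No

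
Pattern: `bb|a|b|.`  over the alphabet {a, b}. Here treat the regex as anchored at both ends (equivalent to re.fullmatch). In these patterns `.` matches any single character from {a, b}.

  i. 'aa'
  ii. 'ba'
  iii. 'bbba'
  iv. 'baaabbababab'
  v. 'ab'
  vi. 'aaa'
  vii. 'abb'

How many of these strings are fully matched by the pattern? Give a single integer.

0

i → no match
ii → no match
iii → no match
iv → no match
v → no match
vi → no match
vii → no match
Total matched: 0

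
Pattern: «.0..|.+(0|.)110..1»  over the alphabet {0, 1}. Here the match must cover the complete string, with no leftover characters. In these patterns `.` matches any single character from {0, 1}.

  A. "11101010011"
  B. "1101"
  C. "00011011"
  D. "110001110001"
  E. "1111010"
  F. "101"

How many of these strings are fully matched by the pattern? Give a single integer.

A → no match
B → no match
C → no match
D → match
E → no match
F → no match
Total matched: 1

1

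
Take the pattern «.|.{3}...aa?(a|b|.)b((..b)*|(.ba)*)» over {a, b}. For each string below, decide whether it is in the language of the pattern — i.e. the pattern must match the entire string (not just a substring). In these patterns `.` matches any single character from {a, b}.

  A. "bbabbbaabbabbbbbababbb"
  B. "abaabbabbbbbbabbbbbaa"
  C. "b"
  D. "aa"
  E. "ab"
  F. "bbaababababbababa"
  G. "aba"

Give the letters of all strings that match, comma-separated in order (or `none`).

A → no match
B → no match
C → match
D → no match
E → no match
F → no match
G → no match

C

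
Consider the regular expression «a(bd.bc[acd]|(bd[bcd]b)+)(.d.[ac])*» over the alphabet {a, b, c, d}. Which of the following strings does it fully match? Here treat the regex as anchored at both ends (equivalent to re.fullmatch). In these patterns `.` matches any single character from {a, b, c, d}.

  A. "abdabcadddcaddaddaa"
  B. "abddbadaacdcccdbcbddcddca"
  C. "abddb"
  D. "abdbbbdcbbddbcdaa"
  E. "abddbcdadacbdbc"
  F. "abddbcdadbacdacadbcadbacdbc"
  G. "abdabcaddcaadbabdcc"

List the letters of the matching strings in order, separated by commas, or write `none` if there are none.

A, B, C, D, E, F, G

A → match
B → match
C → match
D → match
E → match
F → match
G → match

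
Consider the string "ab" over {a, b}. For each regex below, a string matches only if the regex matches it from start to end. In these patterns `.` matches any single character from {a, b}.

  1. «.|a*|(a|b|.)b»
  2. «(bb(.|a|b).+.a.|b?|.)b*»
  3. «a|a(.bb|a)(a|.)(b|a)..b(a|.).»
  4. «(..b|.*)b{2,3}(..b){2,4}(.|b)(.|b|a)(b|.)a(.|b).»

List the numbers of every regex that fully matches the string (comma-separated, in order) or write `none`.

1 → match
2 → match
3 → no match
4 → no match

1, 2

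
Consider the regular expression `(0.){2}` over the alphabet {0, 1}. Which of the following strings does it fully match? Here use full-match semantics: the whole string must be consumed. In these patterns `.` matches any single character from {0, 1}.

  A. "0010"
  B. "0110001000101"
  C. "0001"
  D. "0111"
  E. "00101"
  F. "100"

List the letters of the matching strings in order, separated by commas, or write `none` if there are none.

A. "0010" → no match
B → no match
C. "0001" → match
D. "0111" → no match
E. "00101" → no match
F. "100" → no match — must start with "0"

C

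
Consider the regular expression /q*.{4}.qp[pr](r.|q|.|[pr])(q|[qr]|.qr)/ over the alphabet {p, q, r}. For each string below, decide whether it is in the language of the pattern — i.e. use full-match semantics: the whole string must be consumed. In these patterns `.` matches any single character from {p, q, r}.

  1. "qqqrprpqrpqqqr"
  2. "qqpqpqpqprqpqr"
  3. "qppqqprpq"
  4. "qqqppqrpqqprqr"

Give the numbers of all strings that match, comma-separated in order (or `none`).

2

1 → no match
2 → match
3 → no match
4 → no match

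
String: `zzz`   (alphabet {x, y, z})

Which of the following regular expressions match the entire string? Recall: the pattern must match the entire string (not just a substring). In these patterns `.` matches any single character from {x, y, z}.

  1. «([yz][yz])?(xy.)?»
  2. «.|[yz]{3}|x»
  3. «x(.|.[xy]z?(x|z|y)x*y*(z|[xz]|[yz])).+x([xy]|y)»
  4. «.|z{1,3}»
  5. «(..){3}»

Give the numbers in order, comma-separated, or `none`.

1 → no match
2 → match
3 → no match — must start with `x`
4 → match
5 → no match

2, 4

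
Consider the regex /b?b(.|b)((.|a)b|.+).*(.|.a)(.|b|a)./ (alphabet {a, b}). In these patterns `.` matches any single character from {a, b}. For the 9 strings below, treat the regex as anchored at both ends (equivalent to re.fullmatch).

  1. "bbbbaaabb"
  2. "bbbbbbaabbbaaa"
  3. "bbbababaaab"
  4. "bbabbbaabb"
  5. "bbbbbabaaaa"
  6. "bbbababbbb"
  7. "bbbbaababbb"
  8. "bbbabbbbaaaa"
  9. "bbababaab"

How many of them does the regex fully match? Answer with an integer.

9

1 → match
2 → match
3 → match
4 → match
5 → match
6 → match
7 → match
8 → match
9 → match
Total matched: 9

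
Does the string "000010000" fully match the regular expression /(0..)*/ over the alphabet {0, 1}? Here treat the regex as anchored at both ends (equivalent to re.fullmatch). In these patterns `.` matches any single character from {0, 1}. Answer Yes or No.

Yes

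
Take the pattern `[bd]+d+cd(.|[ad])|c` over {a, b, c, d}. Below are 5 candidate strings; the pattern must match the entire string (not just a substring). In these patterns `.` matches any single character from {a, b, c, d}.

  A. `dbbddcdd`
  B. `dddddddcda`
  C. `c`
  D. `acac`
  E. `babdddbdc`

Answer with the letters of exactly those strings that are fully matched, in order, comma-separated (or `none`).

A → match
B → match
C → match
D → no match
E → no match

A, B, C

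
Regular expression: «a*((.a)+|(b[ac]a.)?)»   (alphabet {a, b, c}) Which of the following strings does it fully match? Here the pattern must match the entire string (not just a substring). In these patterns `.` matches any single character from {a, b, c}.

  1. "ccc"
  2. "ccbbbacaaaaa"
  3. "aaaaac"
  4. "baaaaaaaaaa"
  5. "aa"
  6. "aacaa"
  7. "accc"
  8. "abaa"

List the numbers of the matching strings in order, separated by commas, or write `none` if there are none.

1 → no match
2 → no match
3 → no match
4 → no match
5 → match
6 → no match
7 → no match
8 → no match

5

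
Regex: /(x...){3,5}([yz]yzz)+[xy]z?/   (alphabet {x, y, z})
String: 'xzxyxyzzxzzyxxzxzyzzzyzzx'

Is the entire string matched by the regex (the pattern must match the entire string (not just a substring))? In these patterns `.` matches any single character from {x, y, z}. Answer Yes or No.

Yes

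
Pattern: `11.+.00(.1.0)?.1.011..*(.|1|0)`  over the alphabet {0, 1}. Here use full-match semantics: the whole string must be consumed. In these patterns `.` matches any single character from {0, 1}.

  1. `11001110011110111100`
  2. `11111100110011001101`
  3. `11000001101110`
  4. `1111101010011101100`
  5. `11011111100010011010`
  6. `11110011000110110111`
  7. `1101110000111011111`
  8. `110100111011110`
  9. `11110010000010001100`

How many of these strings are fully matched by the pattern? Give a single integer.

1 → no match
2 → match
3 → match
4 → match
5 → match
6 → match
7 → match
8 → match
9 → no match
Total matched: 7

7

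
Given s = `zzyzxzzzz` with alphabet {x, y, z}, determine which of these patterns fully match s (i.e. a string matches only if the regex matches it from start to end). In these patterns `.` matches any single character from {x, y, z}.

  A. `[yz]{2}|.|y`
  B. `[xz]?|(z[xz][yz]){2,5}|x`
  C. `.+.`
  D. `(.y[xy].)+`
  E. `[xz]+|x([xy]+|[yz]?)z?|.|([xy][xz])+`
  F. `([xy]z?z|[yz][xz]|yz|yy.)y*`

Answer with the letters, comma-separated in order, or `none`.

B, C

A → no match
B → match
C → match
D → no match
E → no match
F → no match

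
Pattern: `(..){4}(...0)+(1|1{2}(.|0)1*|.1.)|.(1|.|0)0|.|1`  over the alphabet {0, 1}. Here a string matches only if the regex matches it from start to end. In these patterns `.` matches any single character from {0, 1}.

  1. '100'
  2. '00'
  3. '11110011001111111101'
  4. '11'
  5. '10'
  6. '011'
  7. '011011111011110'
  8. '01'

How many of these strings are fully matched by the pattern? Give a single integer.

1

1 → match
2 → no match
3 → no match
4 → no match
5 → no match
6 → no match
7 → no match
8 → no match
Total matched: 1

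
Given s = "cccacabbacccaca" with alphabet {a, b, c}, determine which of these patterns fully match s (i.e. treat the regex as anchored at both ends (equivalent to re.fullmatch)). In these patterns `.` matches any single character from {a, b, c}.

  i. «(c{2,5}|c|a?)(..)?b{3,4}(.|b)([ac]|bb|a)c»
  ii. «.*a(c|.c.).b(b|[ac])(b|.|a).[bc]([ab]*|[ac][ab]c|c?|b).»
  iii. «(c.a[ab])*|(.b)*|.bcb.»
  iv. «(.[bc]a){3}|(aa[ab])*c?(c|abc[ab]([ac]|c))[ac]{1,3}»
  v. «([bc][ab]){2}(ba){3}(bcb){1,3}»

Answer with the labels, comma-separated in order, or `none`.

i → no match — must end with "c"
ii → match
iii → no match
iv → no match
v → no match — must end with "bcb"

ii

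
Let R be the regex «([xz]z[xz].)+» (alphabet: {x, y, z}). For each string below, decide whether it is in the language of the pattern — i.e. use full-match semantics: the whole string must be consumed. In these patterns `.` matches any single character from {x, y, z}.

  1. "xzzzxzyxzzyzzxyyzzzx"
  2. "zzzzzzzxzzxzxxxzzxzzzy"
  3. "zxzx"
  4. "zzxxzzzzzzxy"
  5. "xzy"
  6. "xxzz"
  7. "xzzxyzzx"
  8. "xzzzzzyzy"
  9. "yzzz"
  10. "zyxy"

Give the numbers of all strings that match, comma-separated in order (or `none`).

4

1 → no match
2 → no match
3 → no match
4 → match
5 → no match
6 → no match
7 → no match
8 → no match
9 → no match
10 → no match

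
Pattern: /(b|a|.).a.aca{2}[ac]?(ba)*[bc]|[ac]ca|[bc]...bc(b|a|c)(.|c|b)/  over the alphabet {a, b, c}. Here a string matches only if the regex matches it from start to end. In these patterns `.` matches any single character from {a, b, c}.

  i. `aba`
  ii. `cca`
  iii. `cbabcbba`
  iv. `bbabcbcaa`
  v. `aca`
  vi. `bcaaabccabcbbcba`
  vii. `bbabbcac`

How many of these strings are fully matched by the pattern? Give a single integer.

i → no match
ii → match
iii → no match
iv → no match
v → match
vi → no match
vii → match
Total matched: 3

3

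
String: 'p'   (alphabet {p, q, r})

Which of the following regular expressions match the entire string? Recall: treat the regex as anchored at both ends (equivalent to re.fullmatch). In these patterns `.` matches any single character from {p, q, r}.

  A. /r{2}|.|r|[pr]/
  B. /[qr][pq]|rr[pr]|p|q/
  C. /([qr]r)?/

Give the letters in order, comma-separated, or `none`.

A → match
B → match
C → no match

A, B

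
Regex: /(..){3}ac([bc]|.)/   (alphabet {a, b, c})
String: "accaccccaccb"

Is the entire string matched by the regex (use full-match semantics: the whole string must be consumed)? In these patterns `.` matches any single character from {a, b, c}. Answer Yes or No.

No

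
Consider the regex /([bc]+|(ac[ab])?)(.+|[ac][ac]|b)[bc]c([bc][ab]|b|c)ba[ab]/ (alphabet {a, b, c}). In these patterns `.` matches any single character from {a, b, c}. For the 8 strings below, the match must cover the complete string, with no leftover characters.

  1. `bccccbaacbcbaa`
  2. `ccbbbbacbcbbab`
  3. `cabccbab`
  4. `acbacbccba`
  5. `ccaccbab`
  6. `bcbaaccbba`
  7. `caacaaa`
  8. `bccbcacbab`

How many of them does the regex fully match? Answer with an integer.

2

1 → no match
2 → match
3 → match
4 → no match
5 → no match
6 → no match
7 → no match
8 → no match
Total matched: 2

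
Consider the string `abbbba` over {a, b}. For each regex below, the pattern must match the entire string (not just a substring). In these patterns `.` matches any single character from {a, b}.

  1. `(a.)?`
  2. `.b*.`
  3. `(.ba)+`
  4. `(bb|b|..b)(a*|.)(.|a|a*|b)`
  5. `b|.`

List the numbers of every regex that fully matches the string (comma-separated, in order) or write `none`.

1 → no match
2 → match
3 → no match
4 → no match
5 → no match

2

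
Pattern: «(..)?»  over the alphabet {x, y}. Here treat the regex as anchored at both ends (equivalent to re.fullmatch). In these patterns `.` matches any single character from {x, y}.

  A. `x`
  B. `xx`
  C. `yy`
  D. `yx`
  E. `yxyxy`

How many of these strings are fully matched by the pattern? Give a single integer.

A → no match
B → match
C → match
D → match
E → no match
Total matched: 3

3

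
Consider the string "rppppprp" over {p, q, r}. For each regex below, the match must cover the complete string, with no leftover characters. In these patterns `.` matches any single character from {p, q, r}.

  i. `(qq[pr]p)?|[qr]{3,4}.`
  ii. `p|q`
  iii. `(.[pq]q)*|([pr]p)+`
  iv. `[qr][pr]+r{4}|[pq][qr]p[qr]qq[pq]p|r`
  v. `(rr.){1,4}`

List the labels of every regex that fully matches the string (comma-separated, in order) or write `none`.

iii

i → no match
ii → no match
iii → match
iv → no match
v → no match — must start with "rr"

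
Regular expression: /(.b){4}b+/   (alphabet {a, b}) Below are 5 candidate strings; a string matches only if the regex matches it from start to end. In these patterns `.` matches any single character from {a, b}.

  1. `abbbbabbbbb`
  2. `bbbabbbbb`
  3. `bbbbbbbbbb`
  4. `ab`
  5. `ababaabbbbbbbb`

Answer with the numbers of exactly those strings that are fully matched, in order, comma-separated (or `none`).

1. `abbbbabbbbb` → no match
2. `bbbabbbbb` → no match
3. `bbbbbbbbbb` → match
4. `ab` → no match
5 → no match

3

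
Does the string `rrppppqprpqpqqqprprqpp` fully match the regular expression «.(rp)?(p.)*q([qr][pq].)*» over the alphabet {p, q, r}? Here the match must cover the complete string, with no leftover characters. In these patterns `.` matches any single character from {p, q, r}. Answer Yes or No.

No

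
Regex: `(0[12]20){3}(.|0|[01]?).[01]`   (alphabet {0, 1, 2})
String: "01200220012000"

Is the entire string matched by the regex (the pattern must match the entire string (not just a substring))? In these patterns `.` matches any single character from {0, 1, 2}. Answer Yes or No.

Yes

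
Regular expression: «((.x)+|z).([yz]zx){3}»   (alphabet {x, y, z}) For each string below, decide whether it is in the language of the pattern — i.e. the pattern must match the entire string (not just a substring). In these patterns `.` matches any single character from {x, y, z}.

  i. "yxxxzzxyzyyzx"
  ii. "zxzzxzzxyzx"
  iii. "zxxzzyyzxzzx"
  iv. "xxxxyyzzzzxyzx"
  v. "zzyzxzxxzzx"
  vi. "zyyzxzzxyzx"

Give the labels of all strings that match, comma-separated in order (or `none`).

i → no match
ii → match
iii → no match
iv → no match
v → no match
vi → match

ii, vi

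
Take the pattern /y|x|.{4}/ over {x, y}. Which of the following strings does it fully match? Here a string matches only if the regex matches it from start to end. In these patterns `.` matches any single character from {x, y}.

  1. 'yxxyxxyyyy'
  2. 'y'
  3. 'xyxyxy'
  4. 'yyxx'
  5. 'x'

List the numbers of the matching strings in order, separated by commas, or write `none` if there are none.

1 → no match
2 → match
3 → no match
4 → match
5 → match

2, 4, 5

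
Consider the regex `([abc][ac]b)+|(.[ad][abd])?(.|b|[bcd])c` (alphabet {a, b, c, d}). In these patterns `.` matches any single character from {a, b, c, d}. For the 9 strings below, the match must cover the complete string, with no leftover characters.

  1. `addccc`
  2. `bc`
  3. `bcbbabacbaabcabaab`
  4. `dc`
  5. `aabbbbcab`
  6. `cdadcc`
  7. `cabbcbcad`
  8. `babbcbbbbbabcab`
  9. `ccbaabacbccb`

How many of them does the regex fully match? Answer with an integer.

4

1 → no match
2 → match
3 → match
4 → match
5 → no match
6 → no match
7 → no match
8 → no match
9 → match
Total matched: 4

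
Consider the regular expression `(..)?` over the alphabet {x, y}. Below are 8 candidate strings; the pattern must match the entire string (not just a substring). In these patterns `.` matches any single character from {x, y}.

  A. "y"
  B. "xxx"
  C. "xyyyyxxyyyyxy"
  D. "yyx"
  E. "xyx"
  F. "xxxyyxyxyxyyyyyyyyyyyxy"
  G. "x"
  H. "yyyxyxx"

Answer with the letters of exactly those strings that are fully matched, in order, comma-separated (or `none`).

none

A. "y" → no match
B. "xxx" → no match
C → no match
D. "yyx" → no match
E. "xyx" → no match
F → no match
G. "x" → no match
H. "yyyxyxx" → no match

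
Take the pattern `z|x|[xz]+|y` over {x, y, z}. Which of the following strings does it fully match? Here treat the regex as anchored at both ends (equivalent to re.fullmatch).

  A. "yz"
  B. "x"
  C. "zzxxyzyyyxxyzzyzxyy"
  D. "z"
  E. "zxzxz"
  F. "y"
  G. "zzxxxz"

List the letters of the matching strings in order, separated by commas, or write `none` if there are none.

B, D, E, F, G

A → no match
B → match
C → no match
D → match
E → match
F → match
G → match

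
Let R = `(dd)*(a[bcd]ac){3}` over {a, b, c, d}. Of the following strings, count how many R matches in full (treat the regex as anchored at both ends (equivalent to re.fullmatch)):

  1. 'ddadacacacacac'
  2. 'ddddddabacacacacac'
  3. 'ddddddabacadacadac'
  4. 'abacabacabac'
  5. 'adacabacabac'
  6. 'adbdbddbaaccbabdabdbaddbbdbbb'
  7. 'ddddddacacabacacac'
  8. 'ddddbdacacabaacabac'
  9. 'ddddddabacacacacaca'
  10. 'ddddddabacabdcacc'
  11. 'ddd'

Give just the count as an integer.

1 → match
2 → match
3 → match
4 → match
5 → match
6 → no match — must end with 'ac'
7 → match
8 → no match
9 → no match — must end with 'ac'
10 → no match — must end with 'ac'
11 → no match — must end with 'ac'
Total matched: 6

6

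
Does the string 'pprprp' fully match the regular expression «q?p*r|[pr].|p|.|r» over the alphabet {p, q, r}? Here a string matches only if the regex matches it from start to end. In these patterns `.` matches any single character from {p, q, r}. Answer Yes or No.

No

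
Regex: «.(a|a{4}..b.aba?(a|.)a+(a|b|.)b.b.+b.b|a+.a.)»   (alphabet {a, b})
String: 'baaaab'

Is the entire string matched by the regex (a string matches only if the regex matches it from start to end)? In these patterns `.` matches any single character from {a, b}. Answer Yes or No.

Yes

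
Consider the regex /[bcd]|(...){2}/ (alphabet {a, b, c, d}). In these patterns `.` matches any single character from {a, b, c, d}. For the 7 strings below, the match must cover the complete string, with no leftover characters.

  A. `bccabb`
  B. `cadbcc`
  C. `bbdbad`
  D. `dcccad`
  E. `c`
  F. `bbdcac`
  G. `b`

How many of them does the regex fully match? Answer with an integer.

7

A → match
B → match
C → match
D → match
E → match
F → match
G → match
Total matched: 7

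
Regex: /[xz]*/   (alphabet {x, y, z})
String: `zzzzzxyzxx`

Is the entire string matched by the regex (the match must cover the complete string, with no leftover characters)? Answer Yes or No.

No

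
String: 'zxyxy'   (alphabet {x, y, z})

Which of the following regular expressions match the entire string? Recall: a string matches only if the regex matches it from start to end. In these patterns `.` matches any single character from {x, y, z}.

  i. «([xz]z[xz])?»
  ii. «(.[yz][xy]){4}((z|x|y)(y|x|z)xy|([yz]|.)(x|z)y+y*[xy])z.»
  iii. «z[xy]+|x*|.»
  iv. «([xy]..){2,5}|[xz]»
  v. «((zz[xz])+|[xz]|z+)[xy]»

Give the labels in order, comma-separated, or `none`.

iii

i → no match
ii → no match
iii → match
iv → no match
v → no match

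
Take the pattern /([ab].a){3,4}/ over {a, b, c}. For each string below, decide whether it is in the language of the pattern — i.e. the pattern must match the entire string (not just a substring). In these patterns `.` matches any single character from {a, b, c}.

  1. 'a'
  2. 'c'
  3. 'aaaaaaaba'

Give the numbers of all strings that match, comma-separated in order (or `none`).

1 → no match
2 → no match — must end with 'a'
3 → match

3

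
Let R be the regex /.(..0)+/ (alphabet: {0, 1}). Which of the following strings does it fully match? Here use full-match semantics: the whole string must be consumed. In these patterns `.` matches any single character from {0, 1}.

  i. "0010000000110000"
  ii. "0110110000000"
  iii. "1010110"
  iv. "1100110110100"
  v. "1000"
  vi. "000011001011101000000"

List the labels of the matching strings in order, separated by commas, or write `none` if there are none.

i → match
ii → match
iii → match
iv → match
v → match
vi → no match

i, ii, iii, iv, v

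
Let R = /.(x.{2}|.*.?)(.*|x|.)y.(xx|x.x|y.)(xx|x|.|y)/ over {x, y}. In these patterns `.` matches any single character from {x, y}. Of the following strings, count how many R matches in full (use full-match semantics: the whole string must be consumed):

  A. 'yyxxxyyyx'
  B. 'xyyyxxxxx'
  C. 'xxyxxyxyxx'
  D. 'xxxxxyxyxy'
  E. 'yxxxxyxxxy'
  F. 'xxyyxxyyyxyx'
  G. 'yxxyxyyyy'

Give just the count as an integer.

4

A. 'yyxxxyyyx' → no match
B. 'xyyyxxxxx' → match
C. 'xxyxxyxyxx' → match
D. 'xxxxxyxyxy' → match
E. 'yxxxxyxxxy' → match
F. 'xxyyxxyyyxyx' → no match
G. 'yxxyxyyyy' → no match
Total matched: 4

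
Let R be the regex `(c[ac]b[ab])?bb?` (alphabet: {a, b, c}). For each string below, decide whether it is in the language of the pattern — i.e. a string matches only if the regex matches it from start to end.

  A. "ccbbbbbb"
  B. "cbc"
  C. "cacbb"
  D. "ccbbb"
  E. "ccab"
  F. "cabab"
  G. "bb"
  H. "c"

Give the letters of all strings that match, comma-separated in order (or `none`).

D, F, G

A → no match
B → no match
C → no match
D → match
E → no match
F → match
G → match
H → no match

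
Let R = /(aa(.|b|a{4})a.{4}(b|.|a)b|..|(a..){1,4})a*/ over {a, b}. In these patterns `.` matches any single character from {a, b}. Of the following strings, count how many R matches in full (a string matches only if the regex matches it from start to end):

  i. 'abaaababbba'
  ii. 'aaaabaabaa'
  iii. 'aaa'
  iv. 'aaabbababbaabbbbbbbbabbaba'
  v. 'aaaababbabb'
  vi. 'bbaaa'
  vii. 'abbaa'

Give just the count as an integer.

4

i → no match
ii → match
iii → match
iv → no match
v → no match
vi → match
vii → match
Total matched: 4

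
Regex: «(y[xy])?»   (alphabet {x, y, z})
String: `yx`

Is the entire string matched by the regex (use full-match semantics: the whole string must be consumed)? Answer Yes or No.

Yes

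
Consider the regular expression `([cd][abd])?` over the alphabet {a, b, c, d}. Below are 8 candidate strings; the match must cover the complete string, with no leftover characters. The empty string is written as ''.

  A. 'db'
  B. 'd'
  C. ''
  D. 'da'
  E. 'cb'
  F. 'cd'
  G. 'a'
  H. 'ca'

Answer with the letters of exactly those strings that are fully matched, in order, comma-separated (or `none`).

A → match
B → no match
C → match
D → match
E → match
F → match
G → no match
H → match

A, C, D, E, F, H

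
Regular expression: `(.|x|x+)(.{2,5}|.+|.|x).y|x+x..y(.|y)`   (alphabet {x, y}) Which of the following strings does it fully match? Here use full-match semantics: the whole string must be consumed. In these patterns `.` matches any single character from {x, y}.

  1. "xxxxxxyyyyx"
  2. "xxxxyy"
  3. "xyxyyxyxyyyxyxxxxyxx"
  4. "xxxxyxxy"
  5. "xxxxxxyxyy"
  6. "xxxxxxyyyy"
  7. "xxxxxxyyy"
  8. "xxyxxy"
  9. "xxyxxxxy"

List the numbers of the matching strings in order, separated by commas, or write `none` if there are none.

2, 4, 5, 6, 7, 8, 9

1. "xxxxxxyyyyx" → no match
2. "xxxxyy" → match
3 → no match
4. "xxxxyxxy" → match
5. "xxxxxxyxyy" → match
6. "xxxxxxyyyy" → match
7. "xxxxxxyyy" → match
8. "xxyxxy" → match
9. "xxyxxxxy" → match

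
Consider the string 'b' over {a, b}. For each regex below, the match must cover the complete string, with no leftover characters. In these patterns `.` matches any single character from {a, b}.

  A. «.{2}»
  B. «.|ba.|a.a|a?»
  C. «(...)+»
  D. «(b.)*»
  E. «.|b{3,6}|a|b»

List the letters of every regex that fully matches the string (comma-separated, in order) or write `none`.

B, E

A → no match
B → match
C → no match
D → no match
E → match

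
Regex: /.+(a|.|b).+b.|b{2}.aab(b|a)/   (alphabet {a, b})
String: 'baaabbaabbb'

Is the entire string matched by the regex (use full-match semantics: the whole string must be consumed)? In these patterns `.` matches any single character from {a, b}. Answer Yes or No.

Yes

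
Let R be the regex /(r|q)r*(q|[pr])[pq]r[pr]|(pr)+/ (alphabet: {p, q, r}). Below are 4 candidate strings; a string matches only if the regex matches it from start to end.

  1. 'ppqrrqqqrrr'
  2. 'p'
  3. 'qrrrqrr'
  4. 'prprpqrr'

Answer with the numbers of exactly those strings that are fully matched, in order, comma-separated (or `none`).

3

1. 'ppqrrqqqrrr' → no match
2. 'p' → no match
3. 'qrrrqrr' → match
4. 'prprpqrr' → no match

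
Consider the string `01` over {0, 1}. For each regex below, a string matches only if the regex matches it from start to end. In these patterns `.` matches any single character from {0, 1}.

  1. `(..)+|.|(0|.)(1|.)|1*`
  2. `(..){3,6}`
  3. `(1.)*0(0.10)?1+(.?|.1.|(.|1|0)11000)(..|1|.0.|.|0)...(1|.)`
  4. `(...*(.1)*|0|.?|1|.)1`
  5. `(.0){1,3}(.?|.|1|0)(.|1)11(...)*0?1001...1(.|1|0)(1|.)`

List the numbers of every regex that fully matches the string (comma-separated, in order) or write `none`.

1 → match
2 → no match
3 → no match
4 → match
5 → no match

1, 4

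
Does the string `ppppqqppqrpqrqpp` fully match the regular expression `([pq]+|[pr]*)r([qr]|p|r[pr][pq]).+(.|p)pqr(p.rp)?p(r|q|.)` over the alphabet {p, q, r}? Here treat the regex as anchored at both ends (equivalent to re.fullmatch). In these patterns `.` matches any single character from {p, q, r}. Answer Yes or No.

No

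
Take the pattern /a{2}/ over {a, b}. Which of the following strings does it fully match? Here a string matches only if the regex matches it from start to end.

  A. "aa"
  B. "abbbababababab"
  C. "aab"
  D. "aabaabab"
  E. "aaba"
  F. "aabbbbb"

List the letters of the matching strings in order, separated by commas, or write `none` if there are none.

A. "aa" → match
B → no match — must end with "a"
C. "aab" → no match — must end with "a"
D. "aabaabab" → no match — must end with "a"
E. "aaba" → no match
F. "aabbbbb" → no match — must end with "a"

A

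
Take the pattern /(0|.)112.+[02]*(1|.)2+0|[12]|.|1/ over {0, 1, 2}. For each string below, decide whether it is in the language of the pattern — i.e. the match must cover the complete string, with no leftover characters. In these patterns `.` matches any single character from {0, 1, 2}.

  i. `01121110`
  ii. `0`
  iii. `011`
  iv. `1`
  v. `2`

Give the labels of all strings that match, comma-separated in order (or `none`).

i. `01121110` → no match
ii. `0` → match
iii. `011` → no match
iv. `1` → match
v. `2` → match

ii, iv, v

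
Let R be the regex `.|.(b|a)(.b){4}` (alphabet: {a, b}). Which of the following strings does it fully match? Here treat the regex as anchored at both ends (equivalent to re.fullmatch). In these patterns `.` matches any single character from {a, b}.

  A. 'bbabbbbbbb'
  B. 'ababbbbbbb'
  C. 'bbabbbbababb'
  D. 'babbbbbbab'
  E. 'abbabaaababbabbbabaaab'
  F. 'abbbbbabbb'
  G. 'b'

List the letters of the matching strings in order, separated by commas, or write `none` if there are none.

A, B, D, F, G

A → match
B → match
C → no match
D → match
E → no match
F → match
G → match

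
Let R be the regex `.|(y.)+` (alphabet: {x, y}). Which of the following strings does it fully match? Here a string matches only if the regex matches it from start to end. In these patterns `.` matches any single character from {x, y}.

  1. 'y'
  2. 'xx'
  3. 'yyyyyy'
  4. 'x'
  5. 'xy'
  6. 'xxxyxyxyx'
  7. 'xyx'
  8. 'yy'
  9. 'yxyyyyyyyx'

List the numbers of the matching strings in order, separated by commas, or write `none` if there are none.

1 → match
2 → no match
3 → match
4 → match
5 → no match
6 → no match
7 → no match
8 → match
9 → match

1, 3, 4, 8, 9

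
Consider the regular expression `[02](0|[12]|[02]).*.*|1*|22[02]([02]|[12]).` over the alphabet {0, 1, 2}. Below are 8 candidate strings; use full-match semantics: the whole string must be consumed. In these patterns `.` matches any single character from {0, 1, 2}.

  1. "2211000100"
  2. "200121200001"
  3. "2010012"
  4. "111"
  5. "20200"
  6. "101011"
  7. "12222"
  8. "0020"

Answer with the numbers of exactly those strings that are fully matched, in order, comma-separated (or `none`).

1, 2, 3, 4, 5, 8

1 → match
2 → match
3 → match
4 → match
5 → match
6 → no match
7 → no match
8 → match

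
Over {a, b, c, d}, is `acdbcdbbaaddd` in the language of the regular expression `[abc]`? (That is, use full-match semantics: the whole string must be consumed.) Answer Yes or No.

No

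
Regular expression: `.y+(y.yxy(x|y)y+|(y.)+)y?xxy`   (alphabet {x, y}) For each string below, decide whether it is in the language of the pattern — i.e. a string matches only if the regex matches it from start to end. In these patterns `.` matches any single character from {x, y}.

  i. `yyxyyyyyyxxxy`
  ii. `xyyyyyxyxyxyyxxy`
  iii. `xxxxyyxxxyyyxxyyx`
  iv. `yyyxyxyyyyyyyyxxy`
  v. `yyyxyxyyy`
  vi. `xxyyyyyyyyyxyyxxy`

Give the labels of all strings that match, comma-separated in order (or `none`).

i → no match
ii → match
iii → no match — must end with `xxy`
iv → match
v → no match — must end with `xxy`
vi → no match

ii, iv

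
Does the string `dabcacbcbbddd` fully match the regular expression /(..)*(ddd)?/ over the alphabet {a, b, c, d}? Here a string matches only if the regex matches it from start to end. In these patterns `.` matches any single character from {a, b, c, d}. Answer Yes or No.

Yes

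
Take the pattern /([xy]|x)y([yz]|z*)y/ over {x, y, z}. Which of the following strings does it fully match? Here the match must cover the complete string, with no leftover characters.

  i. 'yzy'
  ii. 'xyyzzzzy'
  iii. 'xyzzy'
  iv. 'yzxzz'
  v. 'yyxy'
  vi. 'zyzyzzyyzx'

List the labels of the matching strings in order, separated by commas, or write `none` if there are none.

i → no match
ii → no match
iii → match
iv → no match — must end with 'y'
v → no match
vi → no match — must end with 'y'

iii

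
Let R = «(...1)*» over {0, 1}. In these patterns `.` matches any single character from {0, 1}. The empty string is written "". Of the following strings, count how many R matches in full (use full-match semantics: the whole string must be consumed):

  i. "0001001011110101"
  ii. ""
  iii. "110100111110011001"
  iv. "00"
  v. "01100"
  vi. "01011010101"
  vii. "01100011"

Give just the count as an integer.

1

i → no match
ii → match
iii → no match
iv → no match
v → no match
vi → no match
vii → no match
Total matched: 1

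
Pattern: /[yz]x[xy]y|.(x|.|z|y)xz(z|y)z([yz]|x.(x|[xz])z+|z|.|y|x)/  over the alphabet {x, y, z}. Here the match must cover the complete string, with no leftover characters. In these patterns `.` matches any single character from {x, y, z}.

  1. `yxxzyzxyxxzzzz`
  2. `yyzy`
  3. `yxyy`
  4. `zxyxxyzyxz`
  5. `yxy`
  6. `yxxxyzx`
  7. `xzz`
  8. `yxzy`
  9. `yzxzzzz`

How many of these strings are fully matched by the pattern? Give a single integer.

1 → no match
2. `yyzy` → no match
3. `yxyy` → match
4. `zxyxxyzyxz` → no match
5. `yxy` → no match
6. `yxxxyzx` → no match
7. `xzz` → no match
8. `yxzy` → no match
9. `yzxzzzz` → match
Total matched: 2

2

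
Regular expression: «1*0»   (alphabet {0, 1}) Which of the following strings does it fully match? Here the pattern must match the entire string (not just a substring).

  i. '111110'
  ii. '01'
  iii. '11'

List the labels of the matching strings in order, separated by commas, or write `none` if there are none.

i → match
ii → no match — must end with '0'
iii → no match — must end with '0'

i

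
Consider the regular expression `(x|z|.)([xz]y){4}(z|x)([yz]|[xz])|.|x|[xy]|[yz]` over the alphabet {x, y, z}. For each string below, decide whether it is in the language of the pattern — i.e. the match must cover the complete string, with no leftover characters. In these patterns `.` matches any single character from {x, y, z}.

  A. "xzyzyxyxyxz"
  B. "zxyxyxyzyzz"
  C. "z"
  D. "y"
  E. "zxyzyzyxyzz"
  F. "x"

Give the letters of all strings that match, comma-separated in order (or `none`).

A → match
B → match
C → match
D → match
E → match
F → match

A, B, C, D, E, F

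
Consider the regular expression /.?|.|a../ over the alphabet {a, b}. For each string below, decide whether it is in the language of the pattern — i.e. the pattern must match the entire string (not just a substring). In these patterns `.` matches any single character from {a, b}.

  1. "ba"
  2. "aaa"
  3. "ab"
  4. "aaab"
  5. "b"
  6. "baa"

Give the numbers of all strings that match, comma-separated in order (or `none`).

2, 5

1 → no match
2 → match
3 → no match
4 → no match
5 → match
6 → no match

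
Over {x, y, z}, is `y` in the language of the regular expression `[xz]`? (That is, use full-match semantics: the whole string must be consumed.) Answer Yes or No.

No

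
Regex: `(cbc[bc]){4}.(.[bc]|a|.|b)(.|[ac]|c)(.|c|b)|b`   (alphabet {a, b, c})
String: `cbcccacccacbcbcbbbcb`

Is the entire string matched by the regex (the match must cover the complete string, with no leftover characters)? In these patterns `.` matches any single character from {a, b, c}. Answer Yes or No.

No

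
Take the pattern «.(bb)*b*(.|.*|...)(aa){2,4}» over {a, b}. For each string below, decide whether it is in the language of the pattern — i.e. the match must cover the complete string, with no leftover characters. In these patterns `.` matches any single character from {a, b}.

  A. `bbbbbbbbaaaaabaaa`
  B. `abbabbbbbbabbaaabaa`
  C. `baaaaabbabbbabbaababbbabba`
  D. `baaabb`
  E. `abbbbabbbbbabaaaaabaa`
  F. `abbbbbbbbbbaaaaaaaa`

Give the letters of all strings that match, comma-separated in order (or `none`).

A → no match
B → no match
C → no match — must end with `aa`
D → no match — must end with `aa`
E → no match
F → match

F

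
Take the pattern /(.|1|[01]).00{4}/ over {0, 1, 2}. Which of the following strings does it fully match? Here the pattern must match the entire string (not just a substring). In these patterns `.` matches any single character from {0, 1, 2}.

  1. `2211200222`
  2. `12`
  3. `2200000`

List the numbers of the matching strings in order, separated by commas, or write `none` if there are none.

1 → no match — must end with `0`
2 → no match — must end with `0`
3 → match

3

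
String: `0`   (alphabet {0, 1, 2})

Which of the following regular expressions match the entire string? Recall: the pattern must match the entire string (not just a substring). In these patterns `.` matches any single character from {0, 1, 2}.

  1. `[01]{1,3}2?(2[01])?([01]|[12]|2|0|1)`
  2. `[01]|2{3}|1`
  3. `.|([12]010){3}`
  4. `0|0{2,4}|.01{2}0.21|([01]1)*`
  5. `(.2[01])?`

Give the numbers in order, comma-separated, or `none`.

1 → no match
2 → match
3 → match
4 → match
5 → no match

2, 3, 4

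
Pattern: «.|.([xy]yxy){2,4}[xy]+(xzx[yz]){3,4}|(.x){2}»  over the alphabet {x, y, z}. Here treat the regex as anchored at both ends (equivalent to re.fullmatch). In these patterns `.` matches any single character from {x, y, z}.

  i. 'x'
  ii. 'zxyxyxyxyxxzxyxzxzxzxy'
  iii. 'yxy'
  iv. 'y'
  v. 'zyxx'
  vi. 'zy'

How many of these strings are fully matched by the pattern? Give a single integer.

3

i → match
ii → match
iii → no match
iv → match
v → no match
vi → no match
Total matched: 3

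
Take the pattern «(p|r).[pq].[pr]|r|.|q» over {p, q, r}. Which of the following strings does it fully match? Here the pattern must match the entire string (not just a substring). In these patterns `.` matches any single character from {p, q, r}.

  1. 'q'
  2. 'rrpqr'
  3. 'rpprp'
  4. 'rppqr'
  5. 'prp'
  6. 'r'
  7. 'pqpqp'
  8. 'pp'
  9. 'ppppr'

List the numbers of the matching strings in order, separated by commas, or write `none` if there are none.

1, 2, 3, 4, 6, 7, 9

1 → match
2 → match
3 → match
4 → match
5 → no match
6 → match
7 → match
8 → no match
9 → match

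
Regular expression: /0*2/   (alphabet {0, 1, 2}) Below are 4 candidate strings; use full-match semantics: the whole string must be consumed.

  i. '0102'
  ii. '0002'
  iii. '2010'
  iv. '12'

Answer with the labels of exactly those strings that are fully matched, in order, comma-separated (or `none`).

i → no match
ii → match
iii → no match — must end with '2'
iv → no match

ii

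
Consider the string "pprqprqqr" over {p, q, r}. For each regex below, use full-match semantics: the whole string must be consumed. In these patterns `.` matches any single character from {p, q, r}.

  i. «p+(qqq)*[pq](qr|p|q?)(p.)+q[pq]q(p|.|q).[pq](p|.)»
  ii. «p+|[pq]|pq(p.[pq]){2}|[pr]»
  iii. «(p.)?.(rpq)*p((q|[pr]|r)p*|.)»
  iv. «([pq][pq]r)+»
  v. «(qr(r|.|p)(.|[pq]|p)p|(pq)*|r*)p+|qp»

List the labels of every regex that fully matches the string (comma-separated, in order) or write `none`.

i → no match
ii → no match
iii → no match
iv → match
v → no match

iv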